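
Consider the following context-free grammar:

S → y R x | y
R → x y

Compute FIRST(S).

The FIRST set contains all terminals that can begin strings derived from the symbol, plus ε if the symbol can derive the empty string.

We compute FIRST(S) using the standard algorithm.
FIRST(R) = {x}
FIRST(S) = {y}
Therefore, FIRST(S) = {y}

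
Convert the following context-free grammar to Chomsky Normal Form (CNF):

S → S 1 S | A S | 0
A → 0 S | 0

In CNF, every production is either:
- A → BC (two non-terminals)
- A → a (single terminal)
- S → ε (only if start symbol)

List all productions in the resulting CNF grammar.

T1 → 1; S → 0; T0 → 0; A → 0; S → S X0; X0 → T1 S; S → A S; A → T0 S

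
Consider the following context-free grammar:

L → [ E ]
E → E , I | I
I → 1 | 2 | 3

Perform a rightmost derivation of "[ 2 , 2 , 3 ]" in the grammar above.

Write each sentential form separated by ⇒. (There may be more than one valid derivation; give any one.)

L ⇒ [ E ] ⇒ [ E , I ] ⇒ [ E , 3 ] ⇒ [ E , I , 3 ] ⇒ [ E , 2 , 3 ] ⇒ [ I , 2 , 3 ] ⇒ [ 2 , 2 , 3 ]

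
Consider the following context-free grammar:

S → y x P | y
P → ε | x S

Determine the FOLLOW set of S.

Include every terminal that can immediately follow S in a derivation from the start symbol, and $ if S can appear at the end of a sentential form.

We compute FOLLOW(S) using the standard algorithm.
FOLLOW(S) starts with {$}.
FIRST(P) = {x, ε}
FIRST(S) = {y}
FOLLOW(P) = {$}
FOLLOW(S) = {$}
Therefore, FOLLOW(S) = {$}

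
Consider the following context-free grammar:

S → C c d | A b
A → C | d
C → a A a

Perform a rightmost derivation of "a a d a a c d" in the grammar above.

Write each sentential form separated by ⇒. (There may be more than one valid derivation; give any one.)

S ⇒ C c d ⇒ a A a c d ⇒ a C a c d ⇒ a a A a a c d ⇒ a a d a a c d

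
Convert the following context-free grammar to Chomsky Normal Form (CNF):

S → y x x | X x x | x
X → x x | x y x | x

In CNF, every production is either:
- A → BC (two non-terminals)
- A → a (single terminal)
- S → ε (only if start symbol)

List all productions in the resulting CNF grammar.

TY → y; TX → x; S → x; X → x; S → TY X0; X0 → TX TX; S → X X1; X1 → TX TX; X → TX TX; X → TX X2; X2 → TY TX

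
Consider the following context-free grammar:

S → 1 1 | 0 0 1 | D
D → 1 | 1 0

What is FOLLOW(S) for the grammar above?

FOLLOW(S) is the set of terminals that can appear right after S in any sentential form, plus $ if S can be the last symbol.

We compute FOLLOW(S) using the standard algorithm.
FOLLOW(S) starts with {$}.
FIRST(D) = {1}
FIRST(S) = {0, 1}
FOLLOW(D) = {$}
FOLLOW(S) = {$}
Therefore, FOLLOW(S) = {$}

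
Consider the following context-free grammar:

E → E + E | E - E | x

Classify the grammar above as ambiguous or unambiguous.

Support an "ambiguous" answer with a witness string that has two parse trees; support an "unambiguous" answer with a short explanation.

Ambiguous - the string 'x - x + x + x + x' has two distinct parse trees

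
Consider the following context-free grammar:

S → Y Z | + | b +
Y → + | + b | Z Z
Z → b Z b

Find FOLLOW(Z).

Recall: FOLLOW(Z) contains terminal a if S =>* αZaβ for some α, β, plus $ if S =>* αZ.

We compute FOLLOW(Z) using the standard algorithm.
FOLLOW(S) starts with {$}.
FIRST(S) = {+, b}
FIRST(Y) = {+, b}
FIRST(Z) = {b}
FOLLOW(S) = {$}
FOLLOW(Y) = {b}
FOLLOW(Z) = {$, b}
Therefore, FOLLOW(Z) = {$, b}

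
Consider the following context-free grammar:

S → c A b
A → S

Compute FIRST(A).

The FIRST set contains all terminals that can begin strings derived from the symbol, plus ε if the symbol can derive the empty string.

We compute FIRST(A) using the standard algorithm.
FIRST(A) = {c}
FIRST(S) = {c}
Therefore, FIRST(A) = {c}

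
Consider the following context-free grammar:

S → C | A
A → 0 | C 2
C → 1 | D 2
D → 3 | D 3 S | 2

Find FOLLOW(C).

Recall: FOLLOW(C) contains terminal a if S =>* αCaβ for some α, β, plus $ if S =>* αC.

We compute FOLLOW(C) using the standard algorithm.
FOLLOW(S) starts with {$}.
FIRST(A) = {0, 1, 2, 3}
FIRST(C) = {1, 2, 3}
FIRST(D) = {2, 3}
FIRST(S) = {0, 1, 2, 3}
FOLLOW(A) = {$, 2, 3}
FOLLOW(C) = {$, 2, 3}
FOLLOW(D) = {2, 3}
FOLLOW(S) = {$, 2, 3}
Therefore, FOLLOW(C) = {$, 2, 3}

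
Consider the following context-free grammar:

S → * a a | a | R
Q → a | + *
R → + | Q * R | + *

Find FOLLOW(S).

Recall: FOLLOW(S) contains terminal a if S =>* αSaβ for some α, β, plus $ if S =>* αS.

We compute FOLLOW(S) using the standard algorithm.
FOLLOW(S) starts with {$}.
FIRST(Q) = {+, a}
FIRST(R) = {+, a}
FIRST(S) = {*, +, a}
FOLLOW(Q) = {*}
FOLLOW(R) = {$}
FOLLOW(S) = {$}
Therefore, FOLLOW(S) = {$}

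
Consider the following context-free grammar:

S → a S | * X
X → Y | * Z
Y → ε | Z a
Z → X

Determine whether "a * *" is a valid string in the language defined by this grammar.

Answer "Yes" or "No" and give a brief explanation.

Yes - a valid derivation exists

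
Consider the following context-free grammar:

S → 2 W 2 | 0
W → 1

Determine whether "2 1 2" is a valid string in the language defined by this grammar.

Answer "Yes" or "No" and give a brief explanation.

Yes - a valid derivation exists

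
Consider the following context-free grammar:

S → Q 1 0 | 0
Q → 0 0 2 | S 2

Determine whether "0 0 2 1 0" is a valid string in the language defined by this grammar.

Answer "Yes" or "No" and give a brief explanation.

Yes - a valid derivation exists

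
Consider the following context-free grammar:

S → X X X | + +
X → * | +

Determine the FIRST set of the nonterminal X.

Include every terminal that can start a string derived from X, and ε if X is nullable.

We compute FIRST(X) using the standard algorithm.
FIRST(S) = {*, +}
FIRST(X) = {*, +}
Therefore, FIRST(X) = {*, +}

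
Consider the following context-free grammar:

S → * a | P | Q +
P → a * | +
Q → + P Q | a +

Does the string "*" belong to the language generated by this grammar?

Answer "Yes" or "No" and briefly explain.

No - no valid derivation exists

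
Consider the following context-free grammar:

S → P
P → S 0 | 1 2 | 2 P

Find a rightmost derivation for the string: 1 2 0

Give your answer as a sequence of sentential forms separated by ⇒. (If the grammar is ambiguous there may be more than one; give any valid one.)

S ⇒ P ⇒ S 0 ⇒ P 0 ⇒ 1 2 0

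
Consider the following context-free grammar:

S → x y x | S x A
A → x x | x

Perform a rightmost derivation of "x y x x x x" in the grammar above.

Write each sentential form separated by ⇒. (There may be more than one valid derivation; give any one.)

S ⇒ S x A ⇒ S x x x ⇒ x y x x x x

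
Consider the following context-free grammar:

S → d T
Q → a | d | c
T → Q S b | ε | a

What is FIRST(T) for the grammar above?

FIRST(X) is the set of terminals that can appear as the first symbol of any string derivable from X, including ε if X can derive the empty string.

We compute FIRST(T) using the standard algorithm.
FIRST(Q) = {a, c, d}
FIRST(S) = {d}
FIRST(T) = {a, c, d, ε}
Therefore, FIRST(T) = {a, c, d, ε}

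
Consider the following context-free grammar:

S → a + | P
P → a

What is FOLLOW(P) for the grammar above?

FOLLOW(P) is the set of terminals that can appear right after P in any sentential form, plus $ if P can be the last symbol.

We compute FOLLOW(P) using the standard algorithm.
FOLLOW(S) starts with {$}.
FIRST(P) = {a}
FIRST(S) = {a}
FOLLOW(P) = {$}
FOLLOW(S) = {$}
Therefore, FOLLOW(P) = {$}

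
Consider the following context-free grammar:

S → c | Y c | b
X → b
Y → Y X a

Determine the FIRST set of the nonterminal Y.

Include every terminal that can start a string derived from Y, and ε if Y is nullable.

We compute FIRST(Y) using the standard algorithm.
FIRST(S) = {b, c}
FIRST(X) = {b}
FIRST(Y) = {}
Therefore, FIRST(Y) = {}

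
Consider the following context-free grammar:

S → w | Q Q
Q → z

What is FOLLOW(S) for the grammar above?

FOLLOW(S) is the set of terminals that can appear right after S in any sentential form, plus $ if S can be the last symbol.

We compute FOLLOW(S) using the standard algorithm.
FOLLOW(S) starts with {$}.
FIRST(Q) = {z}
FIRST(S) = {w, z}
FOLLOW(Q) = {$, z}
FOLLOW(S) = {$}
Therefore, FOLLOW(S) = {$}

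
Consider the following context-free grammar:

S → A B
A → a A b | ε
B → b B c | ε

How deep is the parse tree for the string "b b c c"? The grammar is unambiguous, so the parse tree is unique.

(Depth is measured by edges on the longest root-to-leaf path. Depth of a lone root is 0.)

4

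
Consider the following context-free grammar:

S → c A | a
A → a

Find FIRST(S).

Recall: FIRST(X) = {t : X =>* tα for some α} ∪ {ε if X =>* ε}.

We compute FIRST(S) using the standard algorithm.
FIRST(A) = {a}
FIRST(S) = {a, c}
Therefore, FIRST(S) = {a, c}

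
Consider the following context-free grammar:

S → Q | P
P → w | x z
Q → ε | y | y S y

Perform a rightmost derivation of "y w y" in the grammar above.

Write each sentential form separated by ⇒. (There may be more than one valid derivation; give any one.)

S ⇒ Q ⇒ y S y ⇒ y P y ⇒ y w y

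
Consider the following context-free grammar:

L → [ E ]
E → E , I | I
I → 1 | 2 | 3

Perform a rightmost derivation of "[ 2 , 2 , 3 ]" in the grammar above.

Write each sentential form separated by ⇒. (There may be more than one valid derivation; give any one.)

L ⇒ [ E ] ⇒ [ E , I ] ⇒ [ E , 3 ] ⇒ [ E , I , 3 ] ⇒ [ E , 2 , 3 ] ⇒ [ I , 2 , 3 ] ⇒ [ 2 , 2 , 3 ]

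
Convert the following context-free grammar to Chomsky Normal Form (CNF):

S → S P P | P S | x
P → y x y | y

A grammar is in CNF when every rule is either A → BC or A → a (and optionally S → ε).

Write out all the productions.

S → x; TY → y; TX → x; P → y; S → S X0; X0 → P P; S → P S; P → TY X1; X1 → TX TY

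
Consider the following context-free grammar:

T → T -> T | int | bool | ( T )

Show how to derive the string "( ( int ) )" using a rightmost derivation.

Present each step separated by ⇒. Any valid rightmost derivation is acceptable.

T ⇒ ( T ) ⇒ ( ( T ) ) ⇒ ( ( int ) )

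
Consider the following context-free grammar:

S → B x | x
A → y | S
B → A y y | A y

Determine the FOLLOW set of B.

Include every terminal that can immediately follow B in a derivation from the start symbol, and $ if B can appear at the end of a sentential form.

We compute FOLLOW(B) using the standard algorithm.
FOLLOW(S) starts with {$}.
FIRST(A) = {x, y}
FIRST(B) = {x, y}
FIRST(S) = {x, y}
FOLLOW(A) = {y}
FOLLOW(B) = {x}
FOLLOW(S) = {$, y}
Therefore, FOLLOW(B) = {x}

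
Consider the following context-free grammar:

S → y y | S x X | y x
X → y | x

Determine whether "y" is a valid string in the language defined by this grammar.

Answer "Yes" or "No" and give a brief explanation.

No - no valid derivation exists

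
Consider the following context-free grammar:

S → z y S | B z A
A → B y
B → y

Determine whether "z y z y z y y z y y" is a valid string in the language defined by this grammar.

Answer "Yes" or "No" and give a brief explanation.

Yes - a valid derivation exists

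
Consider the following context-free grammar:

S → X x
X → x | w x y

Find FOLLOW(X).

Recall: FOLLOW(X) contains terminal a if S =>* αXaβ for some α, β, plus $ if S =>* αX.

We compute FOLLOW(X) using the standard algorithm.
FOLLOW(S) starts with {$}.
FIRST(S) = {w, x}
FIRST(X) = {w, x}
FOLLOW(S) = {$}
FOLLOW(X) = {x}
Therefore, FOLLOW(X) = {x}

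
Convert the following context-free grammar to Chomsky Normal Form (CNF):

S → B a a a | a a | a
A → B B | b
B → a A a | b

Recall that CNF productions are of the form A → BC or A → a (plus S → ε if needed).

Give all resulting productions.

TA → a; S → a; A → b; B → b; S → B X0; X0 → TA X1; X1 → TA TA; S → TA TA; A → B B; B → TA X2; X2 → A TA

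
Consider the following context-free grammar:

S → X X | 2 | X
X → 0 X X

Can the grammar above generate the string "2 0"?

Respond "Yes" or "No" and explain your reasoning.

No - no valid derivation exists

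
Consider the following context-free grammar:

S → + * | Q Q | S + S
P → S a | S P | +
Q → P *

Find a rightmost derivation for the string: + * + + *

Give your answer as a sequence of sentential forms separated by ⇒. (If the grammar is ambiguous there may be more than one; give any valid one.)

S ⇒ S + S ⇒ S + + * ⇒ + * + + *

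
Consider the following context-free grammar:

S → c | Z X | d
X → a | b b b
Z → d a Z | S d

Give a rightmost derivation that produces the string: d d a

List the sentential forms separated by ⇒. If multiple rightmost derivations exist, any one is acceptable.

S ⇒ Z X ⇒ Z a ⇒ S d a ⇒ d d a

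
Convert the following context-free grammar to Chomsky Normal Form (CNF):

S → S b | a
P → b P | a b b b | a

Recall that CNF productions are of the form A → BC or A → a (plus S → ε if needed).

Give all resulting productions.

TB → b; S → a; TA → a; P → a; S → S TB; P → TB P; P → TA X0; X0 → TB X1; X1 → TB TB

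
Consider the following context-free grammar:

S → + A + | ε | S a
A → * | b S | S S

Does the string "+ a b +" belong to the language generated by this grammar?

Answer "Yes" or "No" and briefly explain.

No - no valid derivation exists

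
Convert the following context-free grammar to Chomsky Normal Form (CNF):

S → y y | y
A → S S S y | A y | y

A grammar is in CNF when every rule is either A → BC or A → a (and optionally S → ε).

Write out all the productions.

TY → y; S → y; A → y; S → TY TY; A → S X0; X0 → S X1; X1 → S TY; A → A TY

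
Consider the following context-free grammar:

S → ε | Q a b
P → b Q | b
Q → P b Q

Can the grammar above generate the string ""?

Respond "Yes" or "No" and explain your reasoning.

Yes - a valid derivation exists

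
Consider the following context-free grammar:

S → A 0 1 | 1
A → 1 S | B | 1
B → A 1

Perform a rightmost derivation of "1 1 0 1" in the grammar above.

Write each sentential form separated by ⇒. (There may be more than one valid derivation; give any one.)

S ⇒ A 0 1 ⇒ 1 S 0 1 ⇒ 1 1 0 1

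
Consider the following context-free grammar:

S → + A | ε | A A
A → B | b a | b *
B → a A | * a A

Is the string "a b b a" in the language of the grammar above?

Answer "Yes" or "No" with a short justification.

No - no valid derivation exists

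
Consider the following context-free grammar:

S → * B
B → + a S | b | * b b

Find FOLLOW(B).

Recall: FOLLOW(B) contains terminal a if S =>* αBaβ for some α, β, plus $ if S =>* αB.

We compute FOLLOW(B) using the standard algorithm.
FOLLOW(S) starts with {$}.
FIRST(B) = {*, +, b}
FIRST(S) = {*}
FOLLOW(B) = {$}
FOLLOW(S) = {$}
Therefore, FOLLOW(B) = {$}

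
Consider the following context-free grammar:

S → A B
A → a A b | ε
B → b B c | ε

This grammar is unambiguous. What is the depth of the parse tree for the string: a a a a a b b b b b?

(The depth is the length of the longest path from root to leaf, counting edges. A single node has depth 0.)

7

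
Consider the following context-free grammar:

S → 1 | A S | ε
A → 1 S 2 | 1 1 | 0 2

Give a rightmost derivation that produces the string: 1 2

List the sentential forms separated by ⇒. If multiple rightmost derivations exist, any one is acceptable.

S ⇒ A S ⇒ A ⇒ 1 S 2 ⇒ 1 2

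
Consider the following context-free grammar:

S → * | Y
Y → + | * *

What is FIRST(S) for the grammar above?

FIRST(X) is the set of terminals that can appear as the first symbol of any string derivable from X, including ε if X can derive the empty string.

We compute FIRST(S) using the standard algorithm.
FIRST(S) = {*, +}
FIRST(Y) = {*, +}
Therefore, FIRST(S) = {*, +}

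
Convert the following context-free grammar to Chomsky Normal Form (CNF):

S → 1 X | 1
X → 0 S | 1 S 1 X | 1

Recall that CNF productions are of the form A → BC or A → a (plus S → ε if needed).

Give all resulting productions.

T1 → 1; S → 1; T0 → 0; X → 1; S → T1 X; X → T0 S; X → T1 X0; X0 → S X1; X1 → T1 X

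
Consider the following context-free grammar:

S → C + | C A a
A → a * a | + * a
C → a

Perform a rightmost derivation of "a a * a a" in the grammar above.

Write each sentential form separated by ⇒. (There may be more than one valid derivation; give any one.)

S ⇒ C A a ⇒ C a * a a ⇒ a a * a a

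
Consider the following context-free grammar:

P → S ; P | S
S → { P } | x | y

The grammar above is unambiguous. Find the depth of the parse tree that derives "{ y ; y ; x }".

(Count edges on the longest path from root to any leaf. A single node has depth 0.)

6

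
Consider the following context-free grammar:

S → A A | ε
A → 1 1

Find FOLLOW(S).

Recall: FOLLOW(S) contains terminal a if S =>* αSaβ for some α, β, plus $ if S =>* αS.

We compute FOLLOW(S) using the standard algorithm.
FOLLOW(S) starts with {$}.
FIRST(A) = {1}
FIRST(S) = {1, ε}
FOLLOW(A) = {$, 1}
FOLLOW(S) = {$}
Therefore, FOLLOW(S) = {$}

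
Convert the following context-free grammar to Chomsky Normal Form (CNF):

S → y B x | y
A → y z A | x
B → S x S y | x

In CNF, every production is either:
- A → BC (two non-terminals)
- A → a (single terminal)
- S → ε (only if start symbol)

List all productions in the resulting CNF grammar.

TY → y; TX → x; S → y; TZ → z; A → x; B → x; S → TY X0; X0 → B TX; A → TY X1; X1 → TZ A; B → S X2; X2 → TX X3; X3 → S TY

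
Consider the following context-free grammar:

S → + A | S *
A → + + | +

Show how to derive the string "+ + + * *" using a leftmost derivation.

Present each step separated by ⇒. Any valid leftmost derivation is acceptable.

S ⇒ S * ⇒ S * * ⇒ + A * * ⇒ + + + * *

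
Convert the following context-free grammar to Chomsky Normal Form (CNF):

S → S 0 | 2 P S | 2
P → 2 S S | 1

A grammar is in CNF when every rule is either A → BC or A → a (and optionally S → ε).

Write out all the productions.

T0 → 0; T2 → 2; S → 2; P → 1; S → S T0; S → T2 X0; X0 → P S; P → T2 X1; X1 → S S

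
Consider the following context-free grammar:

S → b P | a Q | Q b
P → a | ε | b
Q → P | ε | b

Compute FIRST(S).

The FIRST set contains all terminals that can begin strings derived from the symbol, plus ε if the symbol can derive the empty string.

We compute FIRST(S) using the standard algorithm.
FIRST(P) = {a, b, ε}
FIRST(Q) = {a, b, ε}
FIRST(S) = {a, b}
Therefore, FIRST(S) = {a, b}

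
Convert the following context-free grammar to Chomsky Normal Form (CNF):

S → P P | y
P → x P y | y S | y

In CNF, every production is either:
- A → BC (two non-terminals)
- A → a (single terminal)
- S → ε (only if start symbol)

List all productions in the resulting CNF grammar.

S → y; TX → x; TY → y; P → y; S → P P; P → TX X0; X0 → P TY; P → TY S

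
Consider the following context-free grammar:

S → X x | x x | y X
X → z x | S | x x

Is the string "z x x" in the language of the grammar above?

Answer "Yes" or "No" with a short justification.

Yes - a valid derivation exists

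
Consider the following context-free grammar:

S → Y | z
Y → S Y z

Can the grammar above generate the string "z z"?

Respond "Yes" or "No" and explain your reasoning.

No - no valid derivation exists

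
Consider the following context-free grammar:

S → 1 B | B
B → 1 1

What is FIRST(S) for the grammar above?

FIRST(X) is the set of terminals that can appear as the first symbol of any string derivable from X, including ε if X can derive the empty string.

We compute FIRST(S) using the standard algorithm.
FIRST(B) = {1}
FIRST(S) = {1}
Therefore, FIRST(S) = {1}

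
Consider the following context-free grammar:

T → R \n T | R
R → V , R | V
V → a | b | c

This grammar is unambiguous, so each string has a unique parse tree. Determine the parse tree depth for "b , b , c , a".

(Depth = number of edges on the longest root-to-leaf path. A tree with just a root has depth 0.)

6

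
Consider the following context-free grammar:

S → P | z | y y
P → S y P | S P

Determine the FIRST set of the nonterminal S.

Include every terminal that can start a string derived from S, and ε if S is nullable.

We compute FIRST(S) using the standard algorithm.
FIRST(P) = {y, z}
FIRST(S) = {y, z}
Therefore, FIRST(S) = {y, z}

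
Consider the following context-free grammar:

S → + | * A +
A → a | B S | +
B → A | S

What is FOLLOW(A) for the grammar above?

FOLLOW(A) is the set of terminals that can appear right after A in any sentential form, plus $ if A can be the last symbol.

We compute FOLLOW(A) using the standard algorithm.
FOLLOW(S) starts with {$}.
FIRST(A) = {*, +, a}
FIRST(B) = {*, +, a}
FIRST(S) = {*, +}
FOLLOW(A) = {*, +}
FOLLOW(B) = {*, +}
FOLLOW(S) = {$, *, +}
Therefore, FOLLOW(A) = {*, +}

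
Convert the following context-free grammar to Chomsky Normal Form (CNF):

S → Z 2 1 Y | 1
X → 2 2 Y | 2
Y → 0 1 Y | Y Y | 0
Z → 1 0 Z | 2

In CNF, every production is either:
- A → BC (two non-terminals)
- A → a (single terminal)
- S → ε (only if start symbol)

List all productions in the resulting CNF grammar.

T2 → 2; T1 → 1; S → 1; X → 2; T0 → 0; Y → 0; Z → 2; S → Z X0; X0 → T2 X1; X1 → T1 Y; X → T2 X2; X2 → T2 Y; Y → T0 X3; X3 → T1 Y; Y → Y Y; Z → T1 X4; X4 → T0 Z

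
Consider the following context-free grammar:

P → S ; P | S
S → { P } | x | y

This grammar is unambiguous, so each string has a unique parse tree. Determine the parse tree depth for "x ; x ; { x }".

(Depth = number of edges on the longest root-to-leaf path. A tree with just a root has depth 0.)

6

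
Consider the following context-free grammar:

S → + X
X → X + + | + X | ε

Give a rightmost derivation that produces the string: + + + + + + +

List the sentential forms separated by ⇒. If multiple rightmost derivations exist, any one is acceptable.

S ⇒ + X ⇒ + X + + ⇒ + X + + + + ⇒ + X + + + + + + ⇒ + + + + + + +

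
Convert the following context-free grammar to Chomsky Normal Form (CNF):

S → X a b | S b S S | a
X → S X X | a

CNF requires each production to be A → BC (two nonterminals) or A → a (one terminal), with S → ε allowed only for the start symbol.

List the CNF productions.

TA → a; TB → b; S → a; X → a; S → X X0; X0 → TA TB; S → S X1; X1 → TB X2; X2 → S S; X → S X3; X3 → X X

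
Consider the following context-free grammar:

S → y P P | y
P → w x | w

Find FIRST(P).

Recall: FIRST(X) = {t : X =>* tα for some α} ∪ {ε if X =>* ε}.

We compute FIRST(P) using the standard algorithm.
FIRST(P) = {w}
FIRST(S) = {y}
Therefore, FIRST(P) = {w}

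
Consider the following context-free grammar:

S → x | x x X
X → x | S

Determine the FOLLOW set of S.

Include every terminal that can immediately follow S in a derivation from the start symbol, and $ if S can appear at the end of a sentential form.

We compute FOLLOW(S) using the standard algorithm.
FOLLOW(S) starts with {$}.
FIRST(S) = {x}
FIRST(X) = {x}
FOLLOW(S) = {$}
FOLLOW(X) = {$}
Therefore, FOLLOW(S) = {$}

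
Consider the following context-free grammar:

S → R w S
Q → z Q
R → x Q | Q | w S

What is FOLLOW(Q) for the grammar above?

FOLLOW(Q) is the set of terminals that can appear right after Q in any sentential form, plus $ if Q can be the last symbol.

We compute FOLLOW(Q) using the standard algorithm.
FOLLOW(S) starts with {$}.
FIRST(Q) = {z}
FIRST(R) = {w, x, z}
FIRST(S) = {w, x, z}
FOLLOW(Q) = {w}
FOLLOW(R) = {w}
FOLLOW(S) = {$, w}
Therefore, FOLLOW(Q) = {w}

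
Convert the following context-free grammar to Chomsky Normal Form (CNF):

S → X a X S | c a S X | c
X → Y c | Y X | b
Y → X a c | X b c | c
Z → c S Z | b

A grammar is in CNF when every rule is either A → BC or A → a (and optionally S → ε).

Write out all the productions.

TA → a; TC → c; S → c; X → b; TB → b; Y → c; Z → b; S → X X0; X0 → TA X1; X1 → X S; S → TC X2; X2 → TA X3; X3 → S X; X → Y TC; X → Y X; Y → X X4; X4 → TA TC; Y → X X5; X5 → TB TC; Z → TC X6; X6 → S Z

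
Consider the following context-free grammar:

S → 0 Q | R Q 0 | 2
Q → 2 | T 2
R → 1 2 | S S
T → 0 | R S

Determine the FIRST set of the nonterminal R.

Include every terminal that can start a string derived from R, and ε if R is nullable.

We compute FIRST(R) using the standard algorithm.
FIRST(Q) = {0, 1, 2}
FIRST(R) = {0, 1, 2}
FIRST(S) = {0, 1, 2}
FIRST(T) = {0, 1, 2}
Therefore, FIRST(R) = {0, 1, 2}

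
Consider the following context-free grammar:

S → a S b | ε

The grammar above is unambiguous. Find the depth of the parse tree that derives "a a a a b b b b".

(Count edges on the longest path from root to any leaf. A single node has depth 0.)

5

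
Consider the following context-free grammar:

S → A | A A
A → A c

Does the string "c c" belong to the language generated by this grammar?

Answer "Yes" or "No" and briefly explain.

No - no valid derivation exists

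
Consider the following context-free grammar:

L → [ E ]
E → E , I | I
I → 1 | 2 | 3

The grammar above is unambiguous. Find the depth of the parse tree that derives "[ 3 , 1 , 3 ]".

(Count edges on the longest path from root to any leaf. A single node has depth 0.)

5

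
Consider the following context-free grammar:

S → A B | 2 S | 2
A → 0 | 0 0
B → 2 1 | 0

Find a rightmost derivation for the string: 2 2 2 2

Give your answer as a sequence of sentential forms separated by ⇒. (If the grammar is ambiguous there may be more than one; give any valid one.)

S ⇒ 2 S ⇒ 2 2 S ⇒ 2 2 2 S ⇒ 2 2 2 2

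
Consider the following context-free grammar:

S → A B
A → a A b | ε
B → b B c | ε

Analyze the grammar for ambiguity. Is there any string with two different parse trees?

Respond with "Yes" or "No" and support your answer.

No - the grammar is unambiguous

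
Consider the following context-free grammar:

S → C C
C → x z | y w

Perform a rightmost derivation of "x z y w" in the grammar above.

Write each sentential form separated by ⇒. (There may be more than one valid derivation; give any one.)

S ⇒ C C ⇒ C y w ⇒ x z y w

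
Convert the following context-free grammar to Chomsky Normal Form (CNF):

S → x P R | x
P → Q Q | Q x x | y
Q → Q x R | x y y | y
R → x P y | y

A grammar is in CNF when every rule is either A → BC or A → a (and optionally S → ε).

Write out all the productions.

TX → x; S → x; P → y; TY → y; Q → y; R → y; S → TX X0; X0 → P R; P → Q Q; P → Q X1; X1 → TX TX; Q → Q X2; X2 → TX R; Q → TX X3; X3 → TY TY; R → TX X4; X4 → P TY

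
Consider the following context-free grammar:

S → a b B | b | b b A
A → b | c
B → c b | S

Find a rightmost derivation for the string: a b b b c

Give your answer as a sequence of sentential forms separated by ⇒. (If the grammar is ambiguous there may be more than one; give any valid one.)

S ⇒ a b B ⇒ a b S ⇒ a b b b A ⇒ a b b b c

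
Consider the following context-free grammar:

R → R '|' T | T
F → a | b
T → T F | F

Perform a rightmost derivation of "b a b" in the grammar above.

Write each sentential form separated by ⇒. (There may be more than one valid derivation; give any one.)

R ⇒ T ⇒ T F ⇒ T b ⇒ T F b ⇒ T a b ⇒ F a b ⇒ b a b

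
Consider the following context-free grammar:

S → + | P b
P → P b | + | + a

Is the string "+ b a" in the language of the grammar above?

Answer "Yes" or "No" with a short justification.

No - no valid derivation exists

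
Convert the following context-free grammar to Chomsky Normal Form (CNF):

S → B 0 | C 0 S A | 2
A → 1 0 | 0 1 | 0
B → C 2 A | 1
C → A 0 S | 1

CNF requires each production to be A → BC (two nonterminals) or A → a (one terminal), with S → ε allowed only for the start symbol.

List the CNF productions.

T0 → 0; S → 2; T1 → 1; A → 0; T2 → 2; B → 1; C → 1; S → B T0; S → C X0; X0 → T0 X1; X1 → S A; A → T1 T0; A → T0 T1; B → C X2; X2 → T2 A; C → A X3; X3 → T0 S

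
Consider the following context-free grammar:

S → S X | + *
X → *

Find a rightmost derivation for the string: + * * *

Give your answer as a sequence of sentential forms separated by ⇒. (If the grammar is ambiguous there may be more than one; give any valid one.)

S ⇒ S X ⇒ S * ⇒ S X * ⇒ S * * ⇒ + * * *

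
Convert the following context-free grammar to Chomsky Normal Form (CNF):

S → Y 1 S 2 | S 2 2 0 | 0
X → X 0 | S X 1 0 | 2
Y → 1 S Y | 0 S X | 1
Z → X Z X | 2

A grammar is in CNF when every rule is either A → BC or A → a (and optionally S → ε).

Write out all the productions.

T1 → 1; T2 → 2; T0 → 0; S → 0; X → 2; Y → 1; Z → 2; S → Y X0; X0 → T1 X1; X1 → S T2; S → S X2; X2 → T2 X3; X3 → T2 T0; X → X T0; X → S X4; X4 → X X5; X5 → T1 T0; Y → T1 X6; X6 → S Y; Y → T0 X7; X7 → S X; Z → X X8; X8 → Z X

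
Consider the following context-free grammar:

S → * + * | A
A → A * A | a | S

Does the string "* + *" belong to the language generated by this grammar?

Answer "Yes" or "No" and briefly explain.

Yes - a valid derivation exists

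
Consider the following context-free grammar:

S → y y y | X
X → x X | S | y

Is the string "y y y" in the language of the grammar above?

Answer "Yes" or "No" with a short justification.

Yes - a valid derivation exists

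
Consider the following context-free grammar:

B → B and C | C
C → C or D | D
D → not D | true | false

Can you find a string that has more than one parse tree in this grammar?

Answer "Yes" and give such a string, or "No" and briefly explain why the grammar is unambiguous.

No - the grammar is unambiguous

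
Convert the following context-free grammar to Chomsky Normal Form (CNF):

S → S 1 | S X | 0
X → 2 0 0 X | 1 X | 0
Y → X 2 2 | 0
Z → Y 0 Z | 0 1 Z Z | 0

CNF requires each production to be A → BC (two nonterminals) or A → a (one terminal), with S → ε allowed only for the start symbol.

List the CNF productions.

T1 → 1; S → 0; T2 → 2; T0 → 0; X → 0; Y → 0; Z → 0; S → S T1; S → S X; X → T2 X0; X0 → T0 X1; X1 → T0 X; X → T1 X; Y → X X2; X2 → T2 T2; Z → Y X3; X3 → T0 Z; Z → T0 X4; X4 → T1 X5; X5 → Z Z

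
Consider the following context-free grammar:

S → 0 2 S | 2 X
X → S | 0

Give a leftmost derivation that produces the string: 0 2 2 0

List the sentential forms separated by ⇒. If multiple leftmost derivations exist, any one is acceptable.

S ⇒ 0 2 S ⇒ 0 2 2 X ⇒ 0 2 2 0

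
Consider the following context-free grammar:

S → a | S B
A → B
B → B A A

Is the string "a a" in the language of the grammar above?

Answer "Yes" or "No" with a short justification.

No - no valid derivation exists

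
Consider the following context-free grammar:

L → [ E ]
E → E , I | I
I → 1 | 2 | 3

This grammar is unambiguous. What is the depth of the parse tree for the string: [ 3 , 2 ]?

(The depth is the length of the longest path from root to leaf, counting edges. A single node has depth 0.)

4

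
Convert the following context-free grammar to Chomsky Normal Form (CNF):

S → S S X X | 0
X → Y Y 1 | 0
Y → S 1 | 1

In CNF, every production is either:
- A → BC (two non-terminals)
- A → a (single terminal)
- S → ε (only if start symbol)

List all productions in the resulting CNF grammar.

S → 0; T1 → 1; X → 0; Y → 1; S → S X0; X0 → S X1; X1 → X X; X → Y X2; X2 → Y T1; Y → S T1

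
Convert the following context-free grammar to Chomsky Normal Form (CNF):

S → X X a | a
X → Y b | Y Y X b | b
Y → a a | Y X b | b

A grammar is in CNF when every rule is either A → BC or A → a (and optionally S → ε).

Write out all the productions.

TA → a; S → a; TB → b; X → b; Y → b; S → X X0; X0 → X TA; X → Y TB; X → Y X1; X1 → Y X2; X2 → X TB; Y → TA TA; Y → Y X3; X3 → X TB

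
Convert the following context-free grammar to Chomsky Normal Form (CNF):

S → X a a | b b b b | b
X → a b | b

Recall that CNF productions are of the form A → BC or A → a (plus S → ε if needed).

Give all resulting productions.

TA → a; TB → b; S → b; X → b; S → X X0; X0 → TA TA; S → TB X1; X1 → TB X2; X2 → TB TB; X → TA TB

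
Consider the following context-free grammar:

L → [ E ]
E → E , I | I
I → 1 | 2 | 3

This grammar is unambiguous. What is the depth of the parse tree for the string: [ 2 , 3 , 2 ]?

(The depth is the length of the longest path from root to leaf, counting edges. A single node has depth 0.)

5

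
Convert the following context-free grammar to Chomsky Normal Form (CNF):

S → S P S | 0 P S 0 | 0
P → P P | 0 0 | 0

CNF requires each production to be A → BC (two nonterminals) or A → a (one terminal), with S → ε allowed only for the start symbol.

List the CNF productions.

T0 → 0; S → 0; P → 0; S → S X0; X0 → P S; S → T0 X1; X1 → P X2; X2 → S T0; P → P P; P → T0 T0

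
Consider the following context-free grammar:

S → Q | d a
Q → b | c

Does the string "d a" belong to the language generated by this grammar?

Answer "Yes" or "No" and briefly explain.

Yes - a valid derivation exists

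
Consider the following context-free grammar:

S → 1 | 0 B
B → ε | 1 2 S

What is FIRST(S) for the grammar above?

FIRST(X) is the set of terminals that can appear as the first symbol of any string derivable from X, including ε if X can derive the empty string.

We compute FIRST(S) using the standard algorithm.
FIRST(B) = {1, ε}
FIRST(S) = {0, 1}
Therefore, FIRST(S) = {0, 1}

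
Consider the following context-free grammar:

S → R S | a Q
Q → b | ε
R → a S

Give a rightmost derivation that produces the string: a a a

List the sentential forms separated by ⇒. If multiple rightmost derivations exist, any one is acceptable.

S ⇒ R S ⇒ R a Q ⇒ R a ⇒ a S a ⇒ a a Q a ⇒ a a a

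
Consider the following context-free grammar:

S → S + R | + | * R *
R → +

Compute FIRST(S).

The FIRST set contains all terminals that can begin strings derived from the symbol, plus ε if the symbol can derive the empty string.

We compute FIRST(S) using the standard algorithm.
FIRST(R) = {+}
FIRST(S) = {*, +}
Therefore, FIRST(S) = {*, +}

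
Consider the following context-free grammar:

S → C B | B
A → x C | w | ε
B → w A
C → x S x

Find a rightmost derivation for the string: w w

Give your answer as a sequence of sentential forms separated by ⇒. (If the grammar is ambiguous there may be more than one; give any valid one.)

S ⇒ B ⇒ w A ⇒ w w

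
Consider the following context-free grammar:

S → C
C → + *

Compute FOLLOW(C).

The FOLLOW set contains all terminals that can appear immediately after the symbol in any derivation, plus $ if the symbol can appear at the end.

We compute FOLLOW(C) using the standard algorithm.
FOLLOW(S) starts with {$}.
FIRST(C) = {+}
FIRST(S) = {+}
FOLLOW(C) = {$}
FOLLOW(S) = {$}
Therefore, FOLLOW(C) = {$}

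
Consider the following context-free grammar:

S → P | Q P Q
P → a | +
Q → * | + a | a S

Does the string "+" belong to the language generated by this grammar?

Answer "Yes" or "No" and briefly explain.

Yes - a valid derivation exists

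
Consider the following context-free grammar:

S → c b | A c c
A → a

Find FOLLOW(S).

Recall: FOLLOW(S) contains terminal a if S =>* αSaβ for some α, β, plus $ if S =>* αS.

We compute FOLLOW(S) using the standard algorithm.
FOLLOW(S) starts with {$}.
FIRST(A) = {a}
FIRST(S) = {a, c}
FOLLOW(A) = {c}
FOLLOW(S) = {$}
Therefore, FOLLOW(S) = {$}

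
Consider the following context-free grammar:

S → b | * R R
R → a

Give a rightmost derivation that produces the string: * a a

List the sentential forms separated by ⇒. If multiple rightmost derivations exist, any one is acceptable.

S ⇒ * R R ⇒ * R a ⇒ * a a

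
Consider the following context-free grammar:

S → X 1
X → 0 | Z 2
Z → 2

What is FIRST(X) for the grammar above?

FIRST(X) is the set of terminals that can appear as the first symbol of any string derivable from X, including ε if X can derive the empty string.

We compute FIRST(X) using the standard algorithm.
FIRST(S) = {0, 2}
FIRST(X) = {0, 2}
FIRST(Z) = {2}
Therefore, FIRST(X) = {0, 2}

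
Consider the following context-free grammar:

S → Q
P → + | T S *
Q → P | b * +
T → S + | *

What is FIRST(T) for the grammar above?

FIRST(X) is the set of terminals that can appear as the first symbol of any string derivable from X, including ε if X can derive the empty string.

We compute FIRST(T) using the standard algorithm.
FIRST(P) = {*, +, b}
FIRST(Q) = {*, +, b}
FIRST(S) = {*, +, b}
FIRST(T) = {*, +, b}
Therefore, FIRST(T) = {*, +, b}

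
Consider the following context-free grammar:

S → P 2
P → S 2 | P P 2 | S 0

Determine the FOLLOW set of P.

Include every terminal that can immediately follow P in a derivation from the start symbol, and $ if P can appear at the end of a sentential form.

We compute FOLLOW(P) using the standard algorithm.
FOLLOW(S) starts with {$}.
FIRST(P) = {}
FIRST(S) = {}
FOLLOW(P) = {2}
FOLLOW(S) = {$, 0, 2}
Therefore, FOLLOW(P) = {2}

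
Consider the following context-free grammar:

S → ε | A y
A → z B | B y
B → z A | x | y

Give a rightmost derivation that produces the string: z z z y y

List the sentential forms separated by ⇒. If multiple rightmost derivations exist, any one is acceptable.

S ⇒ A y ⇒ z B y ⇒ z z A y ⇒ z z z B y ⇒ z z z y y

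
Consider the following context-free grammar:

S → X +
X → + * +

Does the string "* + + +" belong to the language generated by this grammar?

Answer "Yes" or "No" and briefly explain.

No - no valid derivation exists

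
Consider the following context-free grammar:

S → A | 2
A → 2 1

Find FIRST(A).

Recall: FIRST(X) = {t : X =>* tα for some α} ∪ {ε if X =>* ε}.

We compute FIRST(A) using the standard algorithm.
FIRST(A) = {2}
FIRST(S) = {2}
Therefore, FIRST(A) = {2}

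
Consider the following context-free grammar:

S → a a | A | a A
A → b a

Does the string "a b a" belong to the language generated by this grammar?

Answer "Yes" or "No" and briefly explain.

Yes - a valid derivation exists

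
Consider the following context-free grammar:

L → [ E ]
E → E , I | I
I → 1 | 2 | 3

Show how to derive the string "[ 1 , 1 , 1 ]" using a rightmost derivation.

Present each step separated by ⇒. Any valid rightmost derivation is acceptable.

L ⇒ [ E ] ⇒ [ E , I ] ⇒ [ E , 1 ] ⇒ [ E , I , 1 ] ⇒ [ E , 1 , 1 ] ⇒ [ I , 1 , 1 ] ⇒ [ 1 , 1 , 1 ]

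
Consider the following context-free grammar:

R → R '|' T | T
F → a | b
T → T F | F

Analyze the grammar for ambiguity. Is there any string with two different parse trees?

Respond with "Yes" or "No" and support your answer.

No - the grammar is unambiguous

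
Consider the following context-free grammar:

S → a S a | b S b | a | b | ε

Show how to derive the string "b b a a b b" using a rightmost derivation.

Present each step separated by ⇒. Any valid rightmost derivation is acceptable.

S ⇒ b S b ⇒ b b S b b ⇒ b b a S a b b ⇒ b b a a b b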